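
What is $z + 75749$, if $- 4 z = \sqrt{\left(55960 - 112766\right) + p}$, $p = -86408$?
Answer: $75749 - \frac{i \sqrt{143214}}{4} \approx 75749.0 - 94.609 i$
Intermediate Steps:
$z = - \frac{i \sqrt{143214}}{4}$ ($z = - \frac{\sqrt{\left(55960 - 112766\right) - 86408}}{4} = - \frac{\sqrt{-56806 - 86408}}{4} = - \frac{\sqrt{-143214}}{4} = - \frac{i \sqrt{143214}}{4} \approx - 94.609 i$)
$z + 75749 = - \frac{i \sqrt{143214}}{4} + 75749 = 75749 - \frac{i \sqrt{143214}}{4}$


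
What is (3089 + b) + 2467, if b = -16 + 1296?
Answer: 6836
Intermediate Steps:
b = 1280
(3089 + b) + 2467 = (3089 + 1280) + 2467 = 4369 + 2467 = 6836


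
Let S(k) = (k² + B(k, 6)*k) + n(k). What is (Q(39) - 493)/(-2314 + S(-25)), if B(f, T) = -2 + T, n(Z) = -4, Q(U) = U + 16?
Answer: 438/1793 ≈ 0.24428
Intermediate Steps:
Q(U) = 16 + U
S(k) = -4 + k² + 4*k (S(k) = (k² + (-2 + 6)*k) - 4 = (k² + 4*k) - 4 = -4 + k² + 4*k)
(Q(39) - 493)/(-2314 + S(-25)) = ((16 + 39) - 493)/(-2314 + (-4 + (-25)² + 4*(-25))) = (55 - 493)/(-2314 + (-4 + 625 - 100)) = -438/(-2314 + 521) = -438/(-1793) = -438*(-1/1793) = 438/1793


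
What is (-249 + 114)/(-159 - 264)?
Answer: 15/47 ≈ 0.31915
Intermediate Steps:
(-249 + 114)/(-159 - 264) = -135/(-423) = -135*(-1/423) = 15/47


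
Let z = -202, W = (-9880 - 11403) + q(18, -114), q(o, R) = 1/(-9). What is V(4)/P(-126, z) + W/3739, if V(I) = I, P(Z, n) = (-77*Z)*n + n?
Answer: -187717681946/32978080953 ≈ -5.6922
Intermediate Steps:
q(o, R) = -⅑
W = -191548/9 (W = (-9880 - 11403) - ⅑ = -21283 - ⅑ = -191548/9 ≈ -21283.)
P(Z, n) = n - 77*Z*n (P(Z, n) = -77*Z*n + n = n - 77*Z*n)
V(4)/P(-126, z) + W/3739 = 4/((-202*(1 - 77*(-126)))) - 191548/9/3739 = 4/((-202*(1 + 9702))) - 191548/9*1/3739 = 4/((-202*9703)) - 191548/33651 = 4/(-1960006) - 191548/33651 = 4*(-1/1960006) - 191548/33651 = -2/980003 - 191548/33651 = -187717681946/32978080953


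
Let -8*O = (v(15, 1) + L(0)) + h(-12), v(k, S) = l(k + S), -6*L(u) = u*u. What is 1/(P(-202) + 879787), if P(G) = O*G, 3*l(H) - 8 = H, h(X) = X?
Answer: 1/879686 ≈ 1.1368e-6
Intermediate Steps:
l(H) = 8/3 + H/3
L(u) = -u²/6 (L(u) = -u*u/6 = -u²/6)
v(k, S) = 8/3 + S/3 + k/3 (v(k, S) = 8/3 + (k + S)/3 = 8/3 + (S + k)/3 = 8/3 + (S/3 + k/3) = 8/3 + S/3 + k/3)
O = ½ (O = -(((8/3 + (⅓)*1 + (⅓)*15) - ⅙*0²) - 12)/8 = -(((8/3 + ⅓ + 5) - ⅙*0) - 12)/8 = -((8 + 0) - 12)/8 = -(8 - 12)/8 = -⅛*(-4) = ½ ≈ 0.50000)
P(G) = G/2
1/(P(-202) + 879787) = 1/((½)*(-202) + 879787) = 1/(-101 + 879787) = 1/879686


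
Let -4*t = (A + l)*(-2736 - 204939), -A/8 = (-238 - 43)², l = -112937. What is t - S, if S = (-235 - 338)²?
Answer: -154641310191/4 ≈ -3.8660e+10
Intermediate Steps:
A = -631688 (A = -8*(-238 - 43)² = -8*(-281)² = -8*78961 = -631688)
S = 328329 (S = (-573)² = 328329)
t = -154639996875/4 (t = -(-631688 - 112937)*(-2736 - 204939)/4 = -(-744625)*(-207675)/4 = -¼*154639996875 = -154639996875/4 ≈ -3.8660e+10)
t - S = -154639996875/4 - 1*328329 = -154639996875/4 - 328329 = -154641310191/4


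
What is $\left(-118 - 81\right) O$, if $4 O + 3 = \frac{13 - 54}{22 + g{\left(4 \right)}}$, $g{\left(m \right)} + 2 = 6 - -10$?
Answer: $\frac{29651}{144} \approx 205.91$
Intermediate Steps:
$g{\left(m \right)} = 14$ ($g{\left(m \right)} = -2 + \left(6 - -10\right) = -2 + \left(6 + 10\right) = -2 + 16 = 14$)
$O = - \frac{149}{144}$ ($O = - \frac{3}{4} + \frac{\left(13 - 54\right) \frac{1}{22 + 14}}{4} = - \frac{3}{4} + \frac{\left(-41\right) \frac{1}{36}}{4} = - \frac{3}{4} + \frac{1}{4} \left(- \frac{41}{36}\right) = - \frac{3}{4} - \frac{41}{144} = - \frac{149}{144} \approx -1.0347$)
$\left(-118 - 81\right) O = \left(-118 - 81\right) \left(- \frac{149}{144}\right) = \left(-199\right) \left(- \frac{149}{144}\right) = \frac{29651}{144}$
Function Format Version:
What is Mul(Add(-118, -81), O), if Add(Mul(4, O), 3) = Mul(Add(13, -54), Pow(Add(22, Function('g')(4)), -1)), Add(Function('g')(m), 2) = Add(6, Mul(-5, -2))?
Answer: Rational(29651, 144) ≈ 205.91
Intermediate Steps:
Function('g')(m) = 14 (Function('g')(m) = Add(-2, Add(6, Mul(-5, -2))) = Add(-2, Add(6, 10)) = Add(-2, 16) = 14)
O = Rational(-149, 144) (O = Add(Rational(-3, 4), Mul(Rational(1, 4), Mul(Add(13, -54), Pow(Add(22, 14), -1)))) = Add(Rational(-3, 4), Mul(Rational(1, 4), Mul(-41, Pow(36, -1)))) = Add(Rational(-3, 4), Mul(Rational(1, 4), Mul(-41, Rational(1, 36)))) = Add(Rational(-3, 4), Mul(Rational(1, 4), Rational(-41, 36))) = Add(Rational(-3, 4), Rational(-41, 144)) = Rational(-149, 144) ≈ -1.0347)
Mul(Add(-118, -81), O) = Mul(Add(-118, -81), Rational(-149, 144)) = Mul(-199, Rational(-149, 144)) = Rational(29651, 144)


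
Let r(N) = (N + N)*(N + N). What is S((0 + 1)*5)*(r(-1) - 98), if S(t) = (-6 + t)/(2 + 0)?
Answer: 47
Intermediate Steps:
r(N) = 4*N**2 (r(N) = (2*N)*(2*N) = 4*N**2)
S(t) = -3 + t/2 (S(t) = (-6 + t)/2 = (-6 + t)*(1/2) = -3 + t/2)
S((0 + 1)*5)*(r(-1) - 98) = (-3 + ((0 + 1)*5)/2)*(4*(-1)**2 - 98) = (-3 + (1*5)/2)*(4*1 - 98) = (-3 + (1/2)*5)*(4 - 98) = (-3 + 5/2)*(-94) = -1/2*(-94) = 47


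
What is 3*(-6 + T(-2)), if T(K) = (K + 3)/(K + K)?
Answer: -75/4 ≈ -18.750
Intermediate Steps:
T(K) = (3 + K)/(2*K) (T(K) = (3 + K)/((2*K)) = (3 + K)*(1/(2*K)) = (3 + K)/(2*K))
3*(-6 + T(-2)) = 3*(-6 + (½)*(3 - 2)/(-2)) = 3*(-6 + (½)*(-½)*1) = 3*(-6 - ¼) = 3*(-25/4) = -75/4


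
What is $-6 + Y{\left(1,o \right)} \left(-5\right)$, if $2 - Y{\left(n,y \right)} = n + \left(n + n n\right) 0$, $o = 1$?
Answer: $-11$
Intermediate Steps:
$Y{\left(n,y \right)} = 2 - n$ ($Y{\left(n,y \right)} = 2 - \left(n + \left(n + n n\right) 0\right) = 2 - \left(n + \left(n + n^{2}\right) 0\right) = 2 - \left(n + 0\right) = 2 - n$)
$-6 + Y{\left(1,o \right)} \left(-5\right) = -6 + \left(2 - 1\right) \left(-5\right) = -6 + 1 \left(-5\right) = -6 - 5 = -11$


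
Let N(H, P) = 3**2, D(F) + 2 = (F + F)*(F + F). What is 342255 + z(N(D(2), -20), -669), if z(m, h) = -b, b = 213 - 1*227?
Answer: 342269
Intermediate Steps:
b = -14 (b = 213 - 227 = -14)
D(F) = -2 + 4*F**2 (D(F) = -2 + (F + F)*(F + F) = -2 + (2*F)*(2*F) = -2 + 4*F**2)
N(H, P) = 9
z(m, h) = 14 (z(m, h) = -1*(-14) = 14)
342255 + z(N(D(2), -20), -669) = 342255 + 14 = 342269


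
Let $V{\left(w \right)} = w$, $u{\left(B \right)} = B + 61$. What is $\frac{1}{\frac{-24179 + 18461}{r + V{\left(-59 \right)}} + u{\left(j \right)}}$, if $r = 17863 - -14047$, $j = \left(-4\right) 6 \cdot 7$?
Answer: $- \frac{10617}{1137925} \approx -0.0093301$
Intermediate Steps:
$j = -168$ ($j = \left(-24\right) 7 = -168$)
$u{\left(B \right)} = 61 + B$
$r = 31910$ ($r = 17863 + 14047 = 31910$)
$\frac{1}{\frac{-24179 + 18461}{r + V{\left(-59 \right)}} + u{\left(j \right)}} = \frac{1}{\frac{-24179 + 18461}{31910 - 59} + \left(61 - 168\right)} = \frac{1}{- \frac{5718}{31851} - 107} = \frac{1}{\left(-5718\right) \frac{1}{31851} - 107} = \frac{1}{- \frac{1906}{10617} - 107} = \frac{1}{- \frac{1137925}{10617}} = - \frac{10617}{1137925}$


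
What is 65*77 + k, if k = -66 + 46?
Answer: 4985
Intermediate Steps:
k = -20
65*77 + k = 65*77 - 20 = 5005 - 20 = 4985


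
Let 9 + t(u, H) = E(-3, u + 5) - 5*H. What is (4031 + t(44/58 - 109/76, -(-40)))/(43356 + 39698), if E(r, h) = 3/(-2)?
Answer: 7641/166108 ≈ 0.046000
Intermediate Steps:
E(r, h) = -3/2 (E(r, h) = 3*(-½) = -3/2)
t(u, H) = -21/2 - 5*H (t(u, H) = -9 + (-3/2 - 5*H) = -21/2 - 5*H)
(4031 + t(44/58 - 109/76, -(-40)))/(43356 + 39698) = (4031 + (-21/2 - (-100)*(-2*1)))/(43356 + 39698) = (4031 + (-21/2 - (-100)*(-2)))/83054 = (4031 + (-21/2 - 5*40))*(1/83054) = (4031 + (-21/2 - 200))*(1/83054) = (4031 - 421/2)*(1/83054) = (7641/2)*(1/83054) = 7641/166108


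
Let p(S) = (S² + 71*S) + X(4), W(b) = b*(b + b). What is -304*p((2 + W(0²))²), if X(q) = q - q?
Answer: -91200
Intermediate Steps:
X(q) = 0
W(b) = 2*b² (W(b) = b*(2*b) = 2*b²)
p(S) = S² + 71*S (p(S) = (S² + 71*S) + 0 = S² + 71*S)
-304*p((2 + W(0²))²) = -304*(2 + 2*(0²)²)²*(71 + (2 + 2*(0²)²)²) = -304*(2 + 2*0²)²*(71 + (2 + 2*0²)²) = -304*(2 + 2*0)²*(71 + (2 + 2*0)²) = -304*(2 + 0)²*(71 + (2 + 0)²) = -304*2²*(71 + 2²) = -1216*(71 + 4) = -1216*75 = -304*300 = -91200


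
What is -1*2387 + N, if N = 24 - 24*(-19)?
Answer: -1907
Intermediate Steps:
N = 480 (N = 24 + 456 = 480)
-1*2387 + N = -1*2387 + 480 = -2387 + 480 = -1907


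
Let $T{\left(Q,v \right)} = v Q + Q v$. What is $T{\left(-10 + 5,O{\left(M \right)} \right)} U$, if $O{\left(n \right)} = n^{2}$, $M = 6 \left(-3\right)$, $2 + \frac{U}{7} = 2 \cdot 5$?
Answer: $-181440$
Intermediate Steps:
$U = 56$ ($U = -14 + 7 \cdot 2 \cdot 5 = -14 + 7 \cdot 10 = -14 + 70 = 56$)
$M = -18$
$T{\left(Q,v \right)} = 2 Q v$ ($T{\left(Q,v \right)} = Q v + Q v = 2 Q v$)
$T{\left(-10 + 5,O{\left(M \right)} \right)} U = 2 \left(-10 + 5\right) \left(-18\right)^{2} \cdot 56 = 2 \left(-5\right) 324 \cdot 56 = \left(-3240\right) 56 = -181440$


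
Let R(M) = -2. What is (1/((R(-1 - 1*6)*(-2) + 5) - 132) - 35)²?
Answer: 18541636/15129 ≈ 1225.6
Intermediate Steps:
(1/((R(-1 - 1*6)*(-2) + 5) - 132) - 35)² = (1/((-2*(-2) + 5) - 132) - 35)² = (1/((4 + 5) - 132) - 35)² = (1/(9 - 132) - 35)² = (1/(-123) - 35)² = (-1/123 - 35)² = (-4306/123)² = 18541636/15129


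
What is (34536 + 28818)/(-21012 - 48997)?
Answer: -63354/70009 ≈ -0.90494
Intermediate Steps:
(34536 + 28818)/(-21012 - 48997) = 63354/(-70009) = 63354*(-1/70009) = -63354/70009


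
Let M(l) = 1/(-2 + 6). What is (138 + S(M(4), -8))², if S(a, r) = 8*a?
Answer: 19600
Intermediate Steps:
M(l) = ¼ (M(l) = 1/4 = ¼)
(138 + S(M(4), -8))² = (138 + 8*(¼))² = (138 + 2)² = 140² = 19600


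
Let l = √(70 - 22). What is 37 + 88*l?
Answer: 37 + 352*√3 ≈ 646.68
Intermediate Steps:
l = 4*√3 (l = √48 = 4*√3 ≈ 6.9282)
37 + 88*l = 37 + 88*(4*√3) = 37 + 352*√3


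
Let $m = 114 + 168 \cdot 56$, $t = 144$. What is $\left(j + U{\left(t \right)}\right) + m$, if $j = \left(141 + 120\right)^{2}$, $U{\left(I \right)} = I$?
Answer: $77787$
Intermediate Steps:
$m = 9522$ ($m = 114 + 9408 = 9522$)
$j = 68121$ ($j = 261^{2} = 68121$)
$\left(j + U{\left(t \right)}\right) + m = \left(68121 + 144\right) + 9522 = 68265 + 9522 = 77787$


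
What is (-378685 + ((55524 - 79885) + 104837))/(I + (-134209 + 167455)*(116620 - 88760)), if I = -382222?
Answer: -298209/925851338 ≈ -0.00032209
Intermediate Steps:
(-378685 + ((55524 - 79885) + 104837))/(I + (-134209 + 167455)*(116620 - 88760)) = (-378685 + ((55524 - 79885) + 104837))/(-382222 + (-134209 + 167455)*(116620 - 88760)) = (-378685 + (-24361 + 104837))/(-382222 + 33246*27860) = (-378685 + 80476)/(-382222 + 926233560) = -298209/925851338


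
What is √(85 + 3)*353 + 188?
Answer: 188 + 706*√22 ≈ 3499.4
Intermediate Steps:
√(85 + 3)*353 + 188 = √88*353 + 188 = (2*√22)*353 + 188 = 706*√22 + 188 = 188 + 706*√22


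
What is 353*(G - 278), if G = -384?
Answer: -233686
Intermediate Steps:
353*(G - 278) = 353*(-384 - 278) = 353*(-662) = -233686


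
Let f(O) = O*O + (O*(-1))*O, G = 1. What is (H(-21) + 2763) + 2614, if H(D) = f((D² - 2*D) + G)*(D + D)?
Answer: 5377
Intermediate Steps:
f(O) = 0 (f(O) = O² + (-O)*O = O² - O² = 0)
H(D) = 0 (H(D) = 0*(D + D) = 0*(2*D) = 0)
(H(-21) + 2763) + 2614 = (0 + 2763) + 2614 = 2763 + 2614 = 5377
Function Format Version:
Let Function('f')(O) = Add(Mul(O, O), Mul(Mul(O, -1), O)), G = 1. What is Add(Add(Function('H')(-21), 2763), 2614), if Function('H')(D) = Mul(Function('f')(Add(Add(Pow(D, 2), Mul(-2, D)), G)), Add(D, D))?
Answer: 5377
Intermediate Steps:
Function('f')(O) = 0 (Function('f')(O) = Add(Pow(O, 2), Mul(Mul(-1, O), O)) = Add(Pow(O, 2), Mul(-1, Pow(O, 2))) = 0)
Function('H')(D) = 0 (Function('H')(D) = Mul(0, Add(D, D)) = Mul(0, Mul(2, D)) = 0)
Add(Add(Function('H')(-21), 2763), 2614) = Add(Add(0, 2763), 2614) = Add(2763, 2614) = 5377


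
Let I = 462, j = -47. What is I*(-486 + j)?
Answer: -246246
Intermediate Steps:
I*(-486 + j) = 462*(-486 - 47) = 462*(-533) = -246246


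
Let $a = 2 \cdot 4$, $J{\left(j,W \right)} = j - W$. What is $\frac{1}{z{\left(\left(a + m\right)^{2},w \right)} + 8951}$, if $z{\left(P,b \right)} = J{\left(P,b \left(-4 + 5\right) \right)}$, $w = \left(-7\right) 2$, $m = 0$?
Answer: $\frac{1}{9029} \approx 0.00011075$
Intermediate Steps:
$w = -14$
$a = 8$
$z{\left(P,b \right)} = P - b$ ($z{\left(P,b \right)} = P - b \left(-4 + 5\right) = P - b 1 = P - b$)
$\frac{1}{z{\left(\left(a + m\right)^{2},w \right)} + 8951} = \frac{1}{\left(\left(8 + 0\right)^{2} - -14\right) + 8951} = \frac{1}{\left(8^{2} + 14\right) + 8951} = \frac{1}{\left(64 + 14\right) + 8951} = \frac{1}{78 + 8951} = \frac{1}{9029}$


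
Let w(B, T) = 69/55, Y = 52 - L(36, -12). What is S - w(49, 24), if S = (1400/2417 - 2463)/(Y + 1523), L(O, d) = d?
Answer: -592010656/210967845 ≈ -2.8062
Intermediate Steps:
Y = 64 (Y = 52 - 1*(-12) = 52 + 12 = 64)
w(B, T) = 69/55 (w(B, T) = 69*(1/55) = 69/55)
S = -5951671/3835779 (S = (1400/2417 - 2463)/(64 + 1523) = (1400*(1/2417) - 2463)/1587 = (1400/2417 - 2463)*(1/1587) = -5951671/2417*1/1587 = -5951671/3835779 ≈ -1.5516)
S - w(49, 24) = -5951671/3835779 - 1*69/55 = -5951671/3835779 - 69/55 = -592010656/210967845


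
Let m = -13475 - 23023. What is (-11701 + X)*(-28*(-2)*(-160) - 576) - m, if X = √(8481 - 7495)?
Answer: 111617234 - 9536*√986 ≈ 1.1132e+8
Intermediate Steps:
m = -36498
X = √986 ≈ 31.401
(-11701 + X)*(-28*(-2)*(-160) - 576) - m = (-11701 + √986)*(-28*(-2)*(-160) - 576) - 1*(-36498) = (-11701 + √986)*(56*(-160) - 576) + 36498 = (-11701 + √986)*(-8960 - 576) + 36498 = (-11701 + √986)*(-9536) + 36498 = (111580736 - 9536*√986) + 36498 = 111617234 - 9536*√986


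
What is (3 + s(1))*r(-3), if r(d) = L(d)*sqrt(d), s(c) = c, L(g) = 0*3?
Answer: 0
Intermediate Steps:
L(g) = 0
r(d) = 0 (r(d) = 0*sqrt(d) = 0)
(3 + s(1))*r(-3) = (3 + 1)*0 = 4*0 = 0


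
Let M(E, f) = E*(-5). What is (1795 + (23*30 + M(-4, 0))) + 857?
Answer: 3362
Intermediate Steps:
M(E, f) = -5*E
(1795 + (23*30 + M(-4, 0))) + 857 = (1795 + (23*30 - 5*(-4))) + 857 = (1795 + (690 + 20)) + 857 = (1795 + 710) + 857 = 2505 + 857 = 3362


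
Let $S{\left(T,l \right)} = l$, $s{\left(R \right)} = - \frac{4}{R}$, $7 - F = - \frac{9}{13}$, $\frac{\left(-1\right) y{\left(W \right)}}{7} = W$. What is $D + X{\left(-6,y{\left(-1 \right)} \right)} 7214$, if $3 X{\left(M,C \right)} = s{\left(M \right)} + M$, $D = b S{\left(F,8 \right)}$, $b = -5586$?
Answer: $- \frac{517616}{9} \approx -57513.0$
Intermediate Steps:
$y{\left(W \right)} = - 7 W$
$F = \frac{100}{13}$ ($F = 7 - - \frac{9}{13} = 7 + \frac{9}{13} = \frac{100}{13} \approx 7.6923$)
$D = -44688$ ($D = \left(-5586\right) 8 = -44688$)
$X{\left(M,C \right)} = - \frac{4}{3 M} + \frac{M}{3}$ ($X{\left(M,C \right)} = \frac{- \frac{4}{M} + M}{3} = \frac{M - \frac{4}{M}}{3} = - \frac{4}{3 M} + \frac{M}{3}$)
$D + X{\left(-6,y{\left(-1 \right)} \right)} 7214 = -44688 + \frac{-4 + \left(-6\right)^{2}}{3 \left(-6\right)} 7214 = -44688 + \frac{1}{3} \left(- \frac{1}{6}\right) \left(-4 + 36\right) 7214 = -44688 + \frac{1}{3} \left(- \frac{1}{6}\right) 32 \cdot 7214 = -44688 - \frac{115424}{9} = - \frac{517616}{9}$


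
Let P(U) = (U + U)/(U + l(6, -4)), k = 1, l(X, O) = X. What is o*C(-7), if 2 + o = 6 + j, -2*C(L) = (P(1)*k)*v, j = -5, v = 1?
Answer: ⅐ ≈ 0.14286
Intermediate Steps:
P(U) = 2*U/(6 + U) (P(U) = (U + U)/(U + 6) = (2*U)/(6 + U) = 2*U/(6 + U))
C(L) = -⅐ (C(L) = -(2*1/(6 + 1))*1/2 = -(2*1/7)*1/2 = -(2*1*(⅐))*1/2 = -(2/7)*1/2 = -1/7 = -½*2/7 = -⅐)
o = -1 (o = -2 + (6 - 5) = -2 + 1 = -1)
o*C(-7) = -1*(-⅐) = ⅐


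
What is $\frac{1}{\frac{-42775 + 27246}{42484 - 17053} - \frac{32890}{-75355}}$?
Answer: $- \frac{54752943}{9536063} \approx -5.7417$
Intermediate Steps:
$\frac{1}{\frac{-42775 + 27246}{42484 - 17053} - \frac{32890}{-75355}} = \frac{1}{- \frac{15529}{25431} - - \frac{6578}{15071}} = \frac{1}{\left(-15529\right) \frac{1}{25431} + \frac{6578}{15071}} = \frac{1}{- \frac{15529}{25431} + \frac{6578}{15071}} = \frac{1}{- \frac{9536063}{54752943}} = - \frac{54752943}{9536063}$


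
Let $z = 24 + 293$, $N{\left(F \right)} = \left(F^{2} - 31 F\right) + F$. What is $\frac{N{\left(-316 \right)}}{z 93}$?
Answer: $\frac{109336}{29481} \approx 3.7087$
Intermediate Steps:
$N{\left(F \right)} = F^{2} - 30 F$
$z = 317$
$\frac{N{\left(-316 \right)}}{z 93} = \frac{\left(-316\right) \left(-30 - 316\right)}{317 \cdot 93} = \frac{\left(-316\right) \left(-346\right)}{29481} = 109336 \cdot \frac{1}{29481} = \frac{109336}{29481}$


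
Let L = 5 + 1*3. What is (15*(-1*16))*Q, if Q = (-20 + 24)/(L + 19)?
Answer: -320/9 ≈ -35.556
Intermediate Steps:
L = 8 (L = 5 + 3 = 8)
Q = 4/27 (Q = (-20 + 24)/(8 + 19) = 4/27 ≈ 0.14815)
(15*(-1*16))*Q = (15*(-1*16))*(4/27) = (15*(-16))*(4/27) = -240*4/27 = -320/9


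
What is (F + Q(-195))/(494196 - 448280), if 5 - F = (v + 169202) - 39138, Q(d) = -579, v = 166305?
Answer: -296943/45916 ≈ -6.4671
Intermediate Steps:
F = -296364 (F = 5 - ((166305 + 169202) - 39138) = 5 - (335507 - 39138) = 5 - 1*296369 = 5 - 296369 = -296364)
(F + Q(-195))/(494196 - 448280) = (-296364 - 579)/(494196 - 448280) = -296943/45916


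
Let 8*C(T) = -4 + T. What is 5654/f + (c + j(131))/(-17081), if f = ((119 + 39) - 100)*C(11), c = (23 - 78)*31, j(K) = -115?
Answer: 13333564/119567 ≈ 111.52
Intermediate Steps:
C(T) = -1/2 + T/8 (C(T) = (-4 + T)/8 = -1/2 + T/8)
c = -1705 (c = -55*31 = -1705)
f = 203/4 (f = ((119 + 39) - 100)*(-1/2 + (1/8)*11) = (158 - 100)*(-1/2 + 11/8) = 58*(7/8) = 203/4 ≈ 50.750)
5654/f + (c + j(131))/(-17081) = 5654/(203/4) + (-1705 - 115)/(-17081) = 5654*(4/203) - 1820*(-1/17081) = 22616/203 + 1820/17081 = 13333564/119567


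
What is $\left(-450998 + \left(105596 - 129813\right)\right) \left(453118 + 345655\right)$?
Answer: $-379588911195$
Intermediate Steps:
$\left(-450998 + \left(105596 - 129813\right)\right) \left(453118 + 345655\right) = \left(-450998 + \left(105596 - 129813\right)\right) 798773 = \left(-450998 - 24217\right) 798773 = \left(-475215\right) 798773 = -379588911195$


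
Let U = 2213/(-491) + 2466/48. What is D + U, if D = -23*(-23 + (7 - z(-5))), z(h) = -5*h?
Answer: 3888201/3928 ≈ 989.87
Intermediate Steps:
U = 184097/3928 (U = 2213*(-1/491) + 2466*(1/48) = -2213/491 + 411/8 = 184097/3928 ≈ 46.868)
D = 943 (D = -23*(-23 + (7 - (-5)*(-5))) = -23*(-23 + (7 - 1*25)) = -23*(-23 + (7 - 25)) = -23*(-23 - 18) = -23*(-41) = 943)
D + U = 943 + 184097/3928 = 3888201/3928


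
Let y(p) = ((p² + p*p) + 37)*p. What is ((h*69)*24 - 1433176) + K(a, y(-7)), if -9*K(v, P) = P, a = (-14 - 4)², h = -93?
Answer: -1587079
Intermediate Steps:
y(p) = p*(37 + 2*p²) (y(p) = ((p² + p²) + 37)*p = (2*p² + 37)*p = (37 + 2*p²)*p = p*(37 + 2*p²))
a = 324 (a = (-18)² = 324)
K(v, P) = -P/9
((h*69)*24 - 1433176) + K(a, y(-7)) = (-93*69*24 - 1433176) - (-7)*(37 + 2*(-7)²)/9 = (-6417*24 - 1433176) - (-7)*(37 + 2*49)/9 = (-154008 - 1433176) - (-7)*(37 + 98)/9 = -1587184 - (-7)*135/9 = -1587184 - ⅑*(-945) = -1587184 + 105 = -1587079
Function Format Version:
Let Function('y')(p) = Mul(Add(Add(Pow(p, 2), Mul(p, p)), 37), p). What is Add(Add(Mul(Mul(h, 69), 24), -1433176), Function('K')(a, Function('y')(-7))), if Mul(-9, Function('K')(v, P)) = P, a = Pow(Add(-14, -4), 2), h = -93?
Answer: -1587079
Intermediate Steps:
Function('y')(p) = Mul(p, Add(37, Mul(2, Pow(p, 2)))) (Function('y')(p) = Mul(Add(Add(Pow(p, 2), Pow(p, 2)), 37), p) = Mul(Add(Mul(2, Pow(p, 2)), 37), p) = Mul(Add(37, Mul(2, Pow(p, 2))), p) = Mul(p, Add(37, Mul(2, Pow(p, 2)))))
a = 324 (a = Pow(-18, 2) = 324)
Function('K')(v, P) = Mul(Rational(-1, 9), P)
Add(Add(Mul(Mul(h, 69), 24), -1433176), Function('K')(a, Function('y')(-7))) = Add(Add(Mul(Mul(-93, 69), 24), -1433176), Mul(Rational(-1, 9), Mul(-7, Add(37, Mul(2, Pow(-7, 2)))))) = Add(Add(Mul(-6417, 24), -1433176), Mul(Rational(-1, 9), Mul(-7, Add(37, Mul(2, 49))))) = Add(Add(-154008, -1433176), Mul(Rational(-1, 9), Mul(-7, Add(37, 98)))) = Add(-1587184, Mul(Rational(-1, 9), Mul(-7, 135))) = Add(-1587184, Mul(Rational(-1, 9), -945)) = Add(-1587184, 105) = -1587079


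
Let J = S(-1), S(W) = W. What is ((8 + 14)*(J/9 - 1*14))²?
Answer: 7806436/81 ≈ 96376.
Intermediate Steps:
J = -1
((8 + 14)*(J/9 - 1*14))² = ((8 + 14)*(-1/9 - 1*14))² = (22*(-1*⅑ - 14))² = (22*(-⅑ - 14))² = (22*(-127/9))² = (-2794/9)² = 7806436/81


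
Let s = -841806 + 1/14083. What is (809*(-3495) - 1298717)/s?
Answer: 58108880276/11855153897 ≈ 4.9016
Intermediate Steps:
s = -11855153897/14083 (s = -841806 + 1/14083 = -11855153897/14083 ≈ -8.4181e+5)
(809*(-3495) - 1298717)/s = (809*(-3495) - 1298717)/(-11855153897/14083) = (-2827455 - 1298717)*(-14083/11855153897) = -4126172*(-14083/11855153897) = 58108880276/11855153897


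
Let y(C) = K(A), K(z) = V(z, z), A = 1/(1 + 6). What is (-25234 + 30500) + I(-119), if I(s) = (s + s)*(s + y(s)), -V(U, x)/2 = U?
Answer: 33656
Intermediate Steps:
A = ⅐ (A = 1/7 = ⅐ ≈ 0.14286)
V(U, x) = -2*U
K(z) = -2*z
y(C) = -2/7 (y(C) = -2*⅐ = -2/7)
I(s) = 2*s*(-2/7 + s) (I(s) = (s + s)*(s - 2/7) = (2*s)*(-2/7 + s) = 2*s*(-2/7 + s))
(-25234 + 30500) + I(-119) = (-25234 + 30500) + (2/7)*(-119)*(-2 + 7*(-119)) = 5266 + (2/7)*(-119)*(-2 - 833) = 5266 + (2/7)*(-119)*(-835) = 5266 + 28390 = 33656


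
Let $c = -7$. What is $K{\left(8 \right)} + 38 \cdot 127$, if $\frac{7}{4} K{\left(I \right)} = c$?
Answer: $4822$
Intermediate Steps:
$K{\left(I \right)} = -4$ ($K{\left(I \right)} = \frac{4}{7} \left(-7\right) = -4$)
$K{\left(8 \right)} + 38 \cdot 127 = -4 + 38 \cdot 127 = -4 + 4826 = 4822$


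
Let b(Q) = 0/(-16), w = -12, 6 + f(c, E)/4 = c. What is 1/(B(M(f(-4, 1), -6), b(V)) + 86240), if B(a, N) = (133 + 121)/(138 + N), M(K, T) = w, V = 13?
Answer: 69/5950687 ≈ 1.1595e-5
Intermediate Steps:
f(c, E) = -24 + 4*c
M(K, T) = -12
b(Q) = 0 (b(Q) = 0*(-1/16) = 0)
B(a, N) = 254/(138 + N)
1/(B(M(f(-4, 1), -6), b(V)) + 86240) = 1/(254/(138 + 0) + 86240) = 1/(254/138 + 86240) = 1/(254*(1/138) + 86240) = 1/(127/69 + 86240) = 1/(5950687/69) = 69/5950687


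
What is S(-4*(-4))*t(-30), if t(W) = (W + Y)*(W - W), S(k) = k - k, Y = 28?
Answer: 0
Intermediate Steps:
S(k) = 0
t(W) = 0 (t(W) = (W + 28)*(W - W) = (28 + W)*0 = 0)
S(-4*(-4))*t(-30) = 0*0 = 0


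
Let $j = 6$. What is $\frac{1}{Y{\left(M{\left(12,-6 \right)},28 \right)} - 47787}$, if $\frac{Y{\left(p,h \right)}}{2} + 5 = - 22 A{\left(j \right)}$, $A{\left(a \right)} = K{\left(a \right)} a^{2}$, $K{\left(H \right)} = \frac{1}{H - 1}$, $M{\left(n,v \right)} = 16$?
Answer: $- \frac{5}{240569} \approx -2.0784 \cdot 10^{-5}$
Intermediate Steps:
$K{\left(H \right)} = \frac{1}{-1 + H}$
$A{\left(a \right)} = \frac{a^{2}}{-1 + a}$
$Y{\left(p,h \right)} = - \frac{1634}{5}$ ($Y{\left(p,h \right)} = -10 + 2 \left(- 22 \frac{6^{2}}{-1 + 6}\right) = -10 + 2 \left(- 22 \cdot \frac{36}{5}\right) = -10 + 2 \left(- 22 \cdot 36 \cdot \frac{1}{5}\right) = -10 + 2 \left(\left(-22\right) \frac{36}{5}\right) = -10 + 2 \left(- \frac{792}{5}\right) = -10 - \frac{1584}{5} = - \frac{1634}{5}$)
$\frac{1}{Y{\left(M{\left(12,-6 \right)},28 \right)} - 47787} = \frac{1}{- \frac{1634}{5} - 47787} = \frac{1}{- \frac{240569}{5}} = - \frac{5}{240569}$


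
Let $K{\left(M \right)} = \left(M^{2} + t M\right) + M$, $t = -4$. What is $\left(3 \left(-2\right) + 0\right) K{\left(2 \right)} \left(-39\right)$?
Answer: $-468$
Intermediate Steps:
$K{\left(M \right)} = M^{2} - 3 M$ ($K{\left(M \right)} = \left(M^{2} - 4 M\right) + M = M^{2} - 3 M$)
$\left(3 \left(-2\right) + 0\right) K{\left(2 \right)} \left(-39\right) = \left(3 \left(-2\right) + 0\right) 2 \left(-3 + 2\right) \left(-39\right) = \left(-6 + 0\right) 2 \left(-1\right) \left(-39\right) = \left(-6\right) \left(-2\right) \left(-39\right) = 12 \left(-39\right) = -468$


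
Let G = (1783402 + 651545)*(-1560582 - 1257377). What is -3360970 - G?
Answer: 6861577452203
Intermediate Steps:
G = -6861580813173 (G = 2434947*(-2817959) = -6861580813173)
-3360970 - G = -3360970 - 1*(-6861580813173) = -3360970 + 6861580813173 = 6861577452203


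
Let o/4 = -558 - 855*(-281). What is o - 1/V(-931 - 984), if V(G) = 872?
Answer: 836063135/872 ≈ 9.5879e+5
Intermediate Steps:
o = 958788 (o = 4*(-558 - 855*(-281)) = 4*(-558 + 240255) = 4*239697 = 958788)
o - 1/V(-931 - 984) = 958788 - 1/872 = 836063135/872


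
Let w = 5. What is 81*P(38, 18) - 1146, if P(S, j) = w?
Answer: -741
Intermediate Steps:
P(S, j) = 5
81*P(38, 18) - 1146 = 81*5 - 1146 = 405 - 1146 = -741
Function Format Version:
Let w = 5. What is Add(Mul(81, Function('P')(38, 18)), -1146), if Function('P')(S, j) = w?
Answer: -741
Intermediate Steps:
Function('P')(S, j) = 5
Add(Mul(81, Function('P')(38, 18)), -1146) = Add(Mul(81, 5), -1146) = Add(405, -1146) = -741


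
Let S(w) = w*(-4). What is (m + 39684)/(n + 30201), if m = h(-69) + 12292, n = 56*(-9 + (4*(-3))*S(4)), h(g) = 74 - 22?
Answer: 52028/40449 ≈ 1.2863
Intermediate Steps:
h(g) = 52
S(w) = -4*w
n = 10248 (n = 56*(-9 + (4*(-3))*(-4*4)) = 56*(-9 - 12*(-16)) = 56*(-9 + 192) = 56*183 = 10248)
m = 12344 (m = 52 + 12292 = 12344)
(m + 39684)/(n + 30201) = (12344 + 39684)/(10248 + 30201) = 52028/40449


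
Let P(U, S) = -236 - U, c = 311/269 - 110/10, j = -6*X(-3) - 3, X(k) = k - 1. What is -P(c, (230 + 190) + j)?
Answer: 60836/269 ≈ 226.16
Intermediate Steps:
X(k) = -1 + k
j = 21 (j = -6*(-1 - 3) - 3 = -6*(-4) - 3 = 24 - 3 = 21)
c = -2648/269 (c = 311*(1/269) - 110*⅒ = 311/269 - 11 = -2648/269 ≈ -9.8439)
-P(c, (230 + 190) + j) = -(-236 - 1*(-2648/269)) = -(-236 + 2648/269) = -1*(-60836/269) = 60836/269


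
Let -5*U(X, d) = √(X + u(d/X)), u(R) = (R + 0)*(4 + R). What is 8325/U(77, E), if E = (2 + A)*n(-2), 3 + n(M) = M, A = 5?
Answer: -457875*√9122/9122 ≈ -4794.0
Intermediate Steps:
n(M) = -3 + M
u(R) = R*(4 + R)
E = -35 (E = (2 + 5)*(-3 - 2) = 7*(-5) = -35)
U(X, d) = -√(X + d*(4 + d/X)/X)/5 (U(X, d) = -√(X + (d/X)*(4 + d/X))/5 = -√(X + d*(4 + d/X)/X)/5)
8325/U(77, E) = 8325/((-√(77³ - 35*(-35 + 4*77))/77/5)) = 8325/((-√(456533 - 35*(-35 + 308))/77/5)) = 8325/((-√(456533 - 35*273)/77/5)) = 8325/((-√(456533 - 9555)/77/5)) = 8325/((-√9122/11/5)) = 8325/((-√9122/55)) = 8325*(-55*√9122/9122) = -457875*√9122/9122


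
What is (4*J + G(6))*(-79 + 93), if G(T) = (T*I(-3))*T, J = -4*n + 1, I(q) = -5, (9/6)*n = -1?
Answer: -6944/3 ≈ -2314.7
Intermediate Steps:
n = -2/3 (n = (2/3)*(-1) = -2/3 ≈ -0.66667)
J = 11/3 (J = -4*(-2/3) + 1 = 8/3 + 1 = 11/3 ≈ 3.6667)
G(T) = -5*T**2 (G(T) = (T*(-5))*T = (-5*T)*T = -5*T**2)
(4*J + G(6))*(-79 + 93) = (4*(11/3) - 5*6**2)*(-79 + 93) = (44/3 - 5*36)*14 = (44/3 - 180)*14 = -496/3*14 = -6944/3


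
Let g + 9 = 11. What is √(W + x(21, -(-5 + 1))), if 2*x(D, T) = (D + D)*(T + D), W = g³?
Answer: √533 ≈ 23.087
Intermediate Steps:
g = 2 (g = -9 + 11 = 2)
W = 8 (W = 2³ = 8)
x(D, T) = D*(D + T) (x(D, T) = ((D + D)*(T + D))/2 = ((2*D)*(D + T))/2 = (2*D*(D + T))/2 = D*(D + T))
√(W + x(21, -(-5 + 1))) = √(8 + 21*(21 - (-5 + 1))) = √(8 + 21*(21 - 1*(-4))) = √(8 + 21*(21 + 4)) = √(8 + 21*25) = √(8 + 525) = √533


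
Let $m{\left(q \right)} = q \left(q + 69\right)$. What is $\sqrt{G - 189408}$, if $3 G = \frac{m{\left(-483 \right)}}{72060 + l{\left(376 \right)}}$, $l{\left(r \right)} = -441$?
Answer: $\frac{3 i \sqrt{11994100153702}}{23873} \approx 435.21 i$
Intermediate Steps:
$m{\left(q \right)} = q \left(69 + q\right)$
$G = \frac{22218}{23873}$ ($G = \frac{- 483 \left(69 - 483\right) \frac{1}{72060 - 441}}{3} = \frac{\left(-483\right) \left(-414\right) \frac{1}{71619}}{3} = \frac{199962 \cdot \frac{1}{71619}}{3} = \frac{1}{3} \cdot \frac{66654}{23873} = \frac{22218}{23873} \approx 0.93067$)
$\sqrt{G - 189408} = \sqrt{\frac{22218}{23873} - 189408} = \sqrt{- \frac{4521714966}{23873}} = \frac{3 i \sqrt{11994100153702}}{23873}$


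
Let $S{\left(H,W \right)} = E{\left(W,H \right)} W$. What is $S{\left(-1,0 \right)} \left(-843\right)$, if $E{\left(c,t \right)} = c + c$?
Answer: $0$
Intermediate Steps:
$E{\left(c,t \right)} = 2 c$
$S{\left(H,W \right)} = 2 W^{2}$ ($S{\left(H,W \right)} = 2 W W = 2 W^{2}$)
$S{\left(-1,0 \right)} \left(-843\right) = 2 \cdot 0^{2} \left(-843\right) = 2 \cdot 0 \left(-843\right) = 0 \left(-843\right) = 0$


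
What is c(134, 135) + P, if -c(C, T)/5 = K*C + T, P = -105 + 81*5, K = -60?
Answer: 39825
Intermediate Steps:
P = 300 (P = -105 + 405 = 300)
c(C, T) = -5*T + 300*C (c(C, T) = -5*(-60*C + T) = -5*(T - 60*C) = -5*T + 300*C)
c(134, 135) + P = (-5*135 + 300*134) + 300 = (-675 + 40200) + 300 = 39525 + 300 = 39825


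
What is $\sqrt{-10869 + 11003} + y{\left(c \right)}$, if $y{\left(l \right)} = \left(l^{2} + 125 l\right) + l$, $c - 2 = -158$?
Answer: $4680 + \sqrt{134} \approx 4691.6$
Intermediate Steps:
$c = -156$ ($c = 2 - 158 = -156$)
$y{\left(l \right)} = l^{2} + 126 l$
$\sqrt{-10869 + 11003} + y{\left(c \right)} = \sqrt{-10869 + 11003} - 156 \left(126 - 156\right) = \sqrt{134} - -4680 = \sqrt{134} + 4680 = 4680 + \sqrt{134}$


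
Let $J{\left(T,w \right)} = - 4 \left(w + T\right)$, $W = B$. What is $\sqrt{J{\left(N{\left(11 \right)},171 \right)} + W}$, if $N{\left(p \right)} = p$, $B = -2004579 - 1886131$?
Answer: $3 i \sqrt{432382} \approx 1972.7 i$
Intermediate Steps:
$B = -3890710$
$W = -3890710$
$J{\left(T,w \right)} = - 4 T - 4 w$ ($J{\left(T,w \right)} = - 4 \left(T + w\right) = - 4 T - 4 w$)
$\sqrt{J{\left(N{\left(11 \right)},171 \right)} + W} = \sqrt{\left(\left(-4\right) 11 - 684\right) - 3890710} = \sqrt{\left(-44 - 684\right) - 3890710} = \sqrt{-728 - 3890710} = \sqrt{-3891438} = 3 i \sqrt{432382}$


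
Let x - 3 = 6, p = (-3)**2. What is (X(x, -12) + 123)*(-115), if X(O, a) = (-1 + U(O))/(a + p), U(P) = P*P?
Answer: -33235/3 ≈ -11078.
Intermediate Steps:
p = 9
U(P) = P**2
x = 9 (x = 3 + 6 = 9)
X(O, a) = (-1 + O**2)/(9 + a) (X(O, a) = (-1 + O**2)/(a + 9) = (-1 + O**2)/(9 + a))
(X(x, -12) + 123)*(-115) = ((-1 + 9**2)/(9 - 12) + 123)*(-115) = ((-1 + 81)/(-3) + 123)*(-115) = (-1/3*80 + 123)*(-115) = (-80/3 + 123)*(-115) = (289/3)*(-115) = -33235/3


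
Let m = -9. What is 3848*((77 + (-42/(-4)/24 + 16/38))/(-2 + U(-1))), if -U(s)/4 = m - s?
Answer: 11384789/1140 ≈ 9986.7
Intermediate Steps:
U(s) = 36 + 4*s (U(s) = -4*(-9 - s) = 36 + 4*s)
3848*((77 + (-42/(-4)/24 + 16/38))/(-2 + U(-1))) = 3848*((77 + (-42/(-4)/24 + 16/38))/(-2 + (36 + 4*(-1)))) = 3848*((77 + (-42*(-¼)*(1/24) + 16*(1/38)))/(-2 + (36 - 4))) = 3848*((77 + ((21/2)*(1/24) + 8/19))/(-2 + 32)) = 3848*((77 + (7/16 + 8/19))/30) = 3848*((77 + 261/304)*(1/30)) = 3848*((23669/304)*(1/30)) = 3848*(23669/9120) = 11384789/1140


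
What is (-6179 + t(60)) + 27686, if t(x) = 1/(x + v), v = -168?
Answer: 2322755/108 ≈ 21507.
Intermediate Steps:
t(x) = 1/(-168 + x) (t(x) = 1/(x - 168) = 1/(-168 + x))
(-6179 + t(60)) + 27686 = (-6179 + 1/(-168 + 60)) + 27686 = (-6179 + 1/(-108)) + 27686 = (-6179 - 1/108) + 27686 = -667333/108 + 27686 = 2322755/108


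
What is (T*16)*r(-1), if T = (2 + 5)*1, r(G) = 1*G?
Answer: -112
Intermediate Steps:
r(G) = G
T = 7 (T = 7*1 = 7)
(T*16)*r(-1) = (7*16)*(-1) = 112*(-1) = -112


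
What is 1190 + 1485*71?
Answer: 106625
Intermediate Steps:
1190 + 1485*71 = 1190 + 105435 = 106625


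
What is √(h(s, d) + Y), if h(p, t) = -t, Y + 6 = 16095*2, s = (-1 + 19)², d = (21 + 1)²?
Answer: 10*√317 ≈ 178.04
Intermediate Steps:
d = 484 (d = 22² = 484)
s = 324 (s = 18² = 324)
Y = 32184 (Y = -6 + 16095*2 = -6 + 32190 = 32184)
√(h(s, d) + Y) = √(-1*484 + 32184) = √(-484 + 32184) = √31700 = 10*√317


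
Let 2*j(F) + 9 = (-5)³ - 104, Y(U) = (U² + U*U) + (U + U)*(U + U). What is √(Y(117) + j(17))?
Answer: √82015 ≈ 286.38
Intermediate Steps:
Y(U) = 6*U² (Y(U) = (U² + U²) + (2*U)*(2*U) = 2*U² + 4*U² = 6*U²)
j(F) = -119 (j(F) = -9/2 + ((-5)³ - 104)/2 = -9/2 + (-125 - 104)/2 = -9/2 + (½)*(-229) = -9/2 - 229/2 = -119)
√(Y(117) + j(17)) = √(6*117² - 119) = √(6*13689 - 119) = √(82134 - 119) = √82015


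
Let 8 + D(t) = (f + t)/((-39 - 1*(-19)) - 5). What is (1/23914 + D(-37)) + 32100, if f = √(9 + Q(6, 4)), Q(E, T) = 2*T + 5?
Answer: 19187087043/597850 - √22/25 ≈ 32093.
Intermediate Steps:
Q(E, T) = 5 + 2*T
f = √22 (f = √(9 + (5 + 2*4)) = √(9 + (5 + 8)) = √(9 + 13) = √22 ≈ 4.6904)
D(t) = -8 - t/25 - √22/25 (D(t) = -8 + (√22 + t)/((-39 - 1*(-19)) - 5) = -8 + (t + √22)/((-39 + 19) - 5) = -8 + (t + √22)/(-20 - 5) = -8 + (t + √22)/(-25) = -8 + (t + √22)*(-1/25) = -8 + (-t/25 - √22/25) = -8 - t/25 - √22/25)
(1/23914 + D(-37)) + 32100 = (1/23914 + (-8 - 1/25*(-37) - √22/25)) + 32100 = (1/23914 + (-8 + 37/25 - √22/25)) + 32100 = (1/23914 + (-163/25 - √22/25)) + 32100 = (-3897957/597850 - √22/25) + 32100 = 19187087043/597850 - √22/25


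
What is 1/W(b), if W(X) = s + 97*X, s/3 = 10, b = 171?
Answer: 1/16617 ≈ 6.0179e-5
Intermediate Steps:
s = 30 (s = 3*10 = 30)
W(X) = 30 + 97*X
1/W(b) = 1/(30 + 97*171) = 1/(30 + 16587) = 1/16617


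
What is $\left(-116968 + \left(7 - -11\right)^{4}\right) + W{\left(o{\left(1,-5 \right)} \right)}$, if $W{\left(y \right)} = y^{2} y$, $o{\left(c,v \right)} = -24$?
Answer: $-25816$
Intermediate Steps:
$W{\left(y \right)} = y^{3}$
$\left(-116968 + \left(7 - -11\right)^{4}\right) + W{\left(o{\left(1,-5 \right)} \right)} = \left(-116968 + \left(7 - -11\right)^{4}\right) + \left(-24\right)^{3} = \left(-116968 + \left(7 + 11\right)^{4}\right) - 13824 = \left(-116968 + 18^{4}\right) - 13824 = \left(-116968 + 104976\right) - 13824 = -11992 - 13824 = -25816$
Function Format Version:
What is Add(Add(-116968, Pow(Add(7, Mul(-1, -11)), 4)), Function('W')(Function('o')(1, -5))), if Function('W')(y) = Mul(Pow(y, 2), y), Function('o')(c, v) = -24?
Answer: -25816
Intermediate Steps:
Function('W')(y) = Pow(y, 3)
Add(Add(-116968, Pow(Add(7, Mul(-1, -11)), 4)), Function('W')(Function('o')(1, -5))) = Add(Add(-116968, Pow(Add(7, Mul(-1, -11)), 4)), Pow(-24, 3)) = Add(Add(-116968, Pow(Add(7, 11), 4)), -13824) = Add(Add(-116968, Pow(18, 4)), -13824) = Add(Add(-116968, 104976), -13824) = Add(-11992, -13824) = -25816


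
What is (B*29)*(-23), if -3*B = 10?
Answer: 6670/3 ≈ 2223.3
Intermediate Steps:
B = -10/3 (B = -⅓*10 = -10/3 ≈ -3.3333)
(B*29)*(-23) = -10/3*29*(-23) = -290/3*(-23) = 6670/3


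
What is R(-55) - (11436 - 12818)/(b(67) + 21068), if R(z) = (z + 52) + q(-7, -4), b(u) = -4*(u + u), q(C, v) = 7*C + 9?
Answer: -440747/10266 ≈ -42.933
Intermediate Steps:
q(C, v) = 9 + 7*C
b(u) = -8*u
R(z) = 12 + z (R(z) = (z + 52) + (9 + 7*(-7)) = (52 + z) + (9 - 49) = (52 + z) - 40 = 12 + z)
R(-55) - (11436 - 12818)/(b(67) + 21068) = (12 - 55) - (11436 - 12818)/(-8*67 + 21068) = -43 - (-1382)/(-536 + 21068) = -43 - (-1382)/20532 = -43 - 1*(-691/10266) = -43 + 691/10266 = -440747/10266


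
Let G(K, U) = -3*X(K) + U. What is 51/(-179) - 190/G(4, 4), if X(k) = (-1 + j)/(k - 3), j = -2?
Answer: -34673/2327 ≈ -14.900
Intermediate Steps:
X(k) = -3/(-3 + k) (X(k) = (-1 - 2)/(k - 3) = -3/(-3 + k))
G(K, U) = U + 9/(-3 + K) (G(K, U) = -(-9)/(-3 + K) + U = 9/(-3 + K) + U = U + 9/(-3 + K))
51/(-179) - 190/G(4, 4) = 51/(-179) - 190*(-3 + 4)/(9 + 4*(-3 + 4)) = 51*(-1/179) - 190/(9 + 4*1) = -51/179 - 190/(9 + 4) = -51/179 - 190/(1*13) = -51/179 - 190/13 = -34673/2327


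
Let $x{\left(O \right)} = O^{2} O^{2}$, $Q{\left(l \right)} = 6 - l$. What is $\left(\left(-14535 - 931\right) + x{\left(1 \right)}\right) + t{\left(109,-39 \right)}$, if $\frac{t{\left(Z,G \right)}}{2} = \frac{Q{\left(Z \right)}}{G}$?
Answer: $- \frac{602929}{39} \approx -15460.0$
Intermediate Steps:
$t{\left(Z,G \right)} = \frac{2 \left(6 - Z\right)}{G}$ ($t{\left(Z,G \right)} = 2 \frac{6 - Z}{G} = \frac{2 \left(6 - Z\right)}{G}$)
$x{\left(O \right)} = O^{4}$
$\left(\left(-14535 - 931\right) + x{\left(1 \right)}\right) + t{\left(109,-39 \right)} = \left(\left(-14535 - 931\right) + 1^{4}\right) + \frac{2 \left(6 - 109\right)}{-39} = \left(\left(-14535 - 931\right) + 1\right) + 2 \left(- \frac{1}{39}\right) \left(6 - 109\right) = \left(-15466 + 1\right) + 2 \left(- \frac{1}{39}\right) \left(-103\right) = -15465 + \frac{206}{39} = - \frac{602929}{39}$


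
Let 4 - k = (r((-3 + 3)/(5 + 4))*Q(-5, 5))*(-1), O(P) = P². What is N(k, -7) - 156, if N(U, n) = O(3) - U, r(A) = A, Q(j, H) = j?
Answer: -151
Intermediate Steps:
k = 4 (k = 4 - ((-3 + 3)/(5 + 4))*(-5)*(-1) = 4 - (0/9)*(-5)*(-1) = 4 - (0*(⅑))*(-5)*(-1) = 4 - 0*(-5)*(-1) = 4 - 0*(-1) = 4 - 1*0 = 4 + 0 = 4)
N(U, n) = 9 - U (N(U, n) = 3² - U = 9 - U)
N(k, -7) - 156 = (9 - 1*4) - 156 = (9 - 4) - 156 = 5 - 156 = -151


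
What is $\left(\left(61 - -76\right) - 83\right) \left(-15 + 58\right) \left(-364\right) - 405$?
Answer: $-845613$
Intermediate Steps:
$\left(\left(61 - -76\right) - 83\right) \left(-15 + 58\right) \left(-364\right) - 405 = \left(\left(61 + 76\right) - 83\right) 43 \left(-364\right) - 405 = \left(137 - 83\right) 43 \left(-364\right) - 405 = 54 \cdot 43 \left(-364\right) - 405 = 2322 \left(-364\right) - 405 = -845208 - 405 = -845613$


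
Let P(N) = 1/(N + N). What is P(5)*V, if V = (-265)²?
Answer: 14045/2 ≈ 7022.5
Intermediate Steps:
P(N) = 1/(2*N)
V = 70225
P(5)*V = ((½)/5)*70225 = ((½)*(⅕))*70225 = (⅒)*70225 = 14045/2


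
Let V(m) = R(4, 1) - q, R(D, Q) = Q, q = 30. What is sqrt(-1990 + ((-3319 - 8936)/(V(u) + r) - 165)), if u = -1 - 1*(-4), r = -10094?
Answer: I*sqrt(220709845630)/10123 ≈ 46.409*I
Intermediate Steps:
u = 3 (u = -1 + 4 = 3)
V(m) = -29 (V(m) = 1 - 1*30 = 1 - 30 = -29)
sqrt(-1990 + ((-3319 - 8936)/(V(u) + r) - 165)) = sqrt(-1990 + ((-3319 - 8936)/(-29 - 10094) - 165)) = sqrt(-1990 + (-12255/(-10123) - 165)) = sqrt(-1990 + (-12255*(-1/10123) - 165)) = sqrt(-1990 + (12255/10123 - 165)) = sqrt(-1990 - 1658040/10123) = sqrt(-21802810/10123) = I*sqrt(220709845630)/10123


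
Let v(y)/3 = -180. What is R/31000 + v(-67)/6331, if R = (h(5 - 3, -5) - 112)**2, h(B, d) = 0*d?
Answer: 7834508/24532625 ≈ 0.31935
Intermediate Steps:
v(y) = -540 (v(y) = 3*(-180) = -540)
h(B, d) = 0
R = 12544 (R = (0 - 112)**2 = (-112)**2 = 12544)
R/31000 + v(-67)/6331 = 12544/31000 - 540/6331 = 12544*(1/31000) - 540*1/6331 = 1568/3875 - 540/6331 = 7834508/24532625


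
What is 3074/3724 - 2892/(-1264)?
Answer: 915959/294196 ≈ 3.1134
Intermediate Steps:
3074/3724 - 2892/(-1264) = 3074*(1/3724) - 2892*(-1/1264) = 1537/1862 + 723/316 = 915959/294196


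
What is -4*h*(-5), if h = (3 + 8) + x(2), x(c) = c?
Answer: 260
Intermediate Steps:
h = 13 (h = (3 + 8) + 2 = 11 + 2 = 13)
-4*h*(-5) = -4*13*(-5) = -52*(-5) = 260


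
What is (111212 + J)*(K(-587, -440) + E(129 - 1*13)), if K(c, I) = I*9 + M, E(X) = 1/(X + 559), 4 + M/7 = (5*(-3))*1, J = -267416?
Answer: 47950705544/75 ≈ 6.3934e+8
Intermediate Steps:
M = -133 (M = -28 + 7*((5*(-3))*1) = -28 + 7*(-15*1) = -28 + 7*(-15) = -28 - 105 = -133)
E(X) = 1/(559 + X)
K(c, I) = -133 + 9*I (K(c, I) = I*9 - 133 = 9*I - 133 = -133 + 9*I)
(111212 + J)*(K(-587, -440) + E(129 - 1*13)) = (111212 - 267416)*((-133 + 9*(-440)) + 1/(559 + (129 - 1*13))) = -156204*((-133 - 3960) + 1/(559 + (129 - 13))) = -156204*(-4093 + 1/(559 + 116)) = -156204*(-4093 + 1/675) = -156204*(-2762774/675) = 47950705544/75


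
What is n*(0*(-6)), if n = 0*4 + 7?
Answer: 0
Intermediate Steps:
n = 7 (n = 0 + 7 = 7)
n*(0*(-6)) = 7*(0*(-6)) = 7*0 = 0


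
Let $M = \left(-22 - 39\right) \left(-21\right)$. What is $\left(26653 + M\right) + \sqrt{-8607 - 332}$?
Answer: $27934 + i \sqrt{8939} \approx 27934.0 + 94.546 i$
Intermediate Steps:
$M = 1281$ ($M = \left(-61\right) \left(-21\right) = 1281$)
$\left(26653 + M\right) + \sqrt{-8607 - 332} = \left(26653 + 1281\right) + \sqrt{-8607 - 332} = 27934 + \sqrt{-8939} = 27934 + i \sqrt{8939}$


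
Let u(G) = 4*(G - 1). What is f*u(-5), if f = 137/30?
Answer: -548/5 ≈ -109.60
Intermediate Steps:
u(G) = -4 + 4*G (u(G) = 4*(-1 + G) = -4 + 4*G)
f = 137/30 (f = 137*(1/30) = 137/30 ≈ 4.5667)
f*u(-5) = 137*(-4 + 4*(-5))/30 = 137*(-4 - 20)/30 = (137/30)*(-24) = -548/5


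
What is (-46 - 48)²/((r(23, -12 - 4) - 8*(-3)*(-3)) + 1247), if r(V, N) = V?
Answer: 4418/599 ≈ 7.3756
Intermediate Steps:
(-46 - 48)²/((r(23, -12 - 4) - 8*(-3)*(-3)) + 1247) = (-46 - 48)²/((23 - 8*(-3)*(-3)) + 1247) = (-94)²/((23 + 24*(-3)) + 1247) = 8836/((23 - 72) + 1247) = 8836/(-49 + 1247) = 8836/1198 = 8836*(1/1198) = 4418/599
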